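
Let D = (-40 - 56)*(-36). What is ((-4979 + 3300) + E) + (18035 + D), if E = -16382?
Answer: 3430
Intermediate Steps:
D = 3456 (D = -96*(-36) = 3456)
((-4979 + 3300) + E) + (18035 + D) = ((-4979 + 3300) - 16382) + (18035 + 3456) = (-1679 - 16382) + 21491 = -18061 + 21491 = 3430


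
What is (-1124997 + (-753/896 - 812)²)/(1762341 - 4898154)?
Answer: 372737418527/2517480849408 ≈ 0.14806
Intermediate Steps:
(-1124997 + (-753/896 - 812)²)/(1762341 - 4898154) = (-1124997 + (-753*1/896 - 812)²)/(-3135813) = (-1124997 + (-753/896 - 812)²)*(-1/3135813) = (-1124997 + (-728305/896)²)*(-1/3135813) = (-1124997 + 530428173025/802816)*(-1/3135813) = -372737418527/802816*(-1/3135813) = 372737418527/2517480849408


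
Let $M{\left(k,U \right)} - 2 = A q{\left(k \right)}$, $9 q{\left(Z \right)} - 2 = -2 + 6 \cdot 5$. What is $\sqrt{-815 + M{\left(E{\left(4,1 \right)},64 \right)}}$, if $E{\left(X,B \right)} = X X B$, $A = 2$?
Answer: $\frac{i \sqrt{7257}}{3} \approx 28.396 i$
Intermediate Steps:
$E{\left(X,B \right)} = B X^{2}$ ($E{\left(X,B \right)} = X^{2} B = B X^{2}$)
$q{\left(Z \right)} = \frac{10}{3}$ ($q{\left(Z \right)} = \frac{2}{9} + \frac{-2 + 6 \cdot 5}{9} = \frac{2}{9} + \frac{-2 + 30}{9} = \frac{2}{9} + \frac{1}{9} \cdot 28 = \frac{2}{9} + \frac{28}{9} = \frac{10}{3}$)
$M{\left(k,U \right)} = \frac{26}{3}$ ($M{\left(k,U \right)} = 2 + 2 \cdot \frac{10}{3} = 2 + \frac{20}{3} = \frac{26}{3}$)
$\sqrt{-815 + M{\left(E{\left(4,1 \right)},64 \right)}} = \sqrt{-815 + \frac{26}{3}} = \sqrt{- \frac{2419}{3}} = \frac{i \sqrt{7257}}{3}$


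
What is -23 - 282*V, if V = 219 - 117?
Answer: -28787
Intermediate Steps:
V = 102
-23 - 282*V = -23 - 282*102 = -23 - 28764 = -28787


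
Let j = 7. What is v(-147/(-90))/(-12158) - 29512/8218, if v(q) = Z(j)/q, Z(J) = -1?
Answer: -627903263/174850277 ≈ -3.5911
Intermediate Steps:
v(q) = -1/q
v(-147/(-90))/(-12158) - 29512/8218 = -1/((-147/(-90)))/(-12158) - 29512/8218 = -1/((-147*(-1/90)))*(-1/12158) - 29512*1/8218 = -1/49/30*(-1/12158) - 2108/587 = -1*30/49*(-1/12158) - 2108/587 = -30/49*(-1/12158) - 2108/587 = 15/297871 - 2108/587 = -627903263/174850277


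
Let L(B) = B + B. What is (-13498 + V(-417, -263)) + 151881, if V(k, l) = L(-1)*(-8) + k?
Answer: 137982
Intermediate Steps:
L(B) = 2*B
V(k, l) = 16 + k (V(k, l) = (2*(-1))*(-8) + k = -2*(-8) + k = 16 + k)
(-13498 + V(-417, -263)) + 151881 = (-13498 + (16 - 417)) + 151881 = (-13498 - 401) + 151881 = -13899 + 151881 = 137982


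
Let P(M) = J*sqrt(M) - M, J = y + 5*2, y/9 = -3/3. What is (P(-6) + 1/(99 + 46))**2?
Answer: 632491/21025 + 1742*I*sqrt(6)/145 ≈ 30.083 + 29.428*I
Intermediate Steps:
y = -9 (y = 9*(-3/3) = 9*(-3*1/3) = 9*(-1) = -9)
J = 1 (J = -9 + 5*2 = -9 + 10 = 1)
P(M) = sqrt(M) - M (P(M) = 1*sqrt(M) - M = sqrt(M) - M)
(P(-6) + 1/(99 + 46))**2 = ((sqrt(-6) - 1*(-6)) + 1/(99 + 46))**2 = ((I*sqrt(6) + 6) + 1/145)**2 = ((6 + I*sqrt(6)) + 1/145)**2 = (871/145 + I*sqrt(6))**2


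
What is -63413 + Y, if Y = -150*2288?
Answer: -406613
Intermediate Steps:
Y = -343200
-63413 + Y = -63413 - 343200 = -406613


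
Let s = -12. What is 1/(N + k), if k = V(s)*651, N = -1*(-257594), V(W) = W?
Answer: 1/249782 ≈ 4.0035e-6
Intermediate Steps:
N = 257594
k = -7812 (k = -12*651 = -7812)
1/(N + k) = 1/(257594 - 7812) = 1/249782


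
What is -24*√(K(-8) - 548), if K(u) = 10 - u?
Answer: -24*I*√530 ≈ -552.52*I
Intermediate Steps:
-24*√(K(-8) - 548) = -24*√((10 - 1*(-8)) - 548) = -24*√((10 + 8) - 548) = -24*√(18 - 548) = -24*I*√530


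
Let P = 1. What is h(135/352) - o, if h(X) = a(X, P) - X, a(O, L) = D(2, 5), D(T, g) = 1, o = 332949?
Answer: -117197831/352 ≈ -3.3295e+5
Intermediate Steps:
a(O, L) = 1
h(X) = 1 - X
h(135/352) - o = (1 - 135/352) - 1*332949 = (1 - 135/352) - 332949 = 217/352 - 332949 = -117197831/352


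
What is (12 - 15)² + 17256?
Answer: 17265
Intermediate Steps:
(12 - 15)² + 17256 = (-3)² + 17256 = 9 + 17256 = 17265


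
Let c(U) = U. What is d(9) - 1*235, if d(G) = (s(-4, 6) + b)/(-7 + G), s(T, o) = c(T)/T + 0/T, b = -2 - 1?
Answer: -236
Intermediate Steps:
b = -3
s(T, o) = 1 (s(T, o) = T/T + 0/T = 1 + 0 = 1)
d(G) = -2/(-7 + G) (d(G) = (1 - 3)/(-7 + G) = -2/(-7 + G))
d(9) - 1*235 = -2/(-7 + 9) - 1*235 = -2/2 - 235 = -2*½ - 235 = -1 - 235 = -236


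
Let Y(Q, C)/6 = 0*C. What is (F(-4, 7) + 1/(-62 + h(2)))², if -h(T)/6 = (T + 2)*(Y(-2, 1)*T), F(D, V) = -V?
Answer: 189225/3844 ≈ 49.226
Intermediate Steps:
Y(Q, C) = 0 (Y(Q, C) = 6*(0*C) = 6*0 = 0)
h(T) = 0 (h(T) = -6*(T + 2)*0*T = -6*(2 + T)*0 = -6*0 = 0)
(F(-4, 7) + 1/(-62 + h(2)))² = (-1*7 + 1/(-62 + 0))² = (-7 + 1/(-62))² = (-7 - 1/62)² = (-435/62)² = 189225/3844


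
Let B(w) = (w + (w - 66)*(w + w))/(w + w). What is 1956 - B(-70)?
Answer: 4183/2 ≈ 2091.5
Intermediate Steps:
B(w) = (w + 2*w*(-66 + w))/(2*w) (B(w) = (w + (-66 + w)*(2*w))/((2*w)) = (w + 2*w*(-66 + w))*(1/(2*w)) = (w + 2*w*(-66 + w))/(2*w))
1956 - B(-70) = 1956 - (-131/2 - 70) = 1956 - 1*(-271/2) = 1956 + 271/2 = 4183/2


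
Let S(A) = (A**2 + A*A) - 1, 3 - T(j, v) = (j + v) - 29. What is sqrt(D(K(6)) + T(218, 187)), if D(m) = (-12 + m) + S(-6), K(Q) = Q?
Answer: 2*I*sqrt(77) ≈ 17.55*I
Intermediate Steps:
T(j, v) = 32 - j - v (T(j, v) = 3 - ((j + v) - 29) = 3 - (-29 + j + v) = 3 + (29 - j - v) = 32 - j - v)
S(A) = -1 + 2*A**2 (S(A) = (A**2 + A**2) - 1 = 2*A**2 - 1 = -1 + 2*A**2)
D(m) = 59 + m (D(m) = (-12 + m) + (-1 + 2*(-6)**2) = (-12 + m) + (-1 + 2*36) = (-12 + m) + (-1 + 72) = (-12 + m) + 71 = 59 + m)
sqrt(D(K(6)) + T(218, 187)) = sqrt((59 + 6) + (32 - 1*218 - 1*187)) = sqrt(65 + (32 - 218 - 187)) = sqrt(65 - 373) = sqrt(-308) = 2*I*sqrt(77)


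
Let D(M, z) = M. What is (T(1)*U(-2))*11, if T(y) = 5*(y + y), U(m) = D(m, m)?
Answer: -220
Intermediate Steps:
U(m) = m
T(y) = 10*y (T(y) = 5*(2*y) = 10*y)
(T(1)*U(-2))*11 = ((10*1)*(-2))*11 = (10*(-2))*11 = -20*11 = -220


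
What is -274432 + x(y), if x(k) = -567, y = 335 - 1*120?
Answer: -274999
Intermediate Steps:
y = 215 (y = 335 - 120 = 215)
-274432 + x(y) = -274432 - 567 = -274999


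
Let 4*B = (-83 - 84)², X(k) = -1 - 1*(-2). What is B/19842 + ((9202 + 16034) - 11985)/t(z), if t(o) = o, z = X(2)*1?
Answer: 1051733257/79368 ≈ 13251.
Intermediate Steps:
X(k) = 1 (X(k) = -1 + 2 = 1)
z = 1 (z = 1*1 = 1)
B = 27889/4 (B = (-83 - 84)²/4 = (¼)*(-167)² = (¼)*27889 = 27889/4 ≈ 6972.3)
B/19842 + ((9202 + 16034) - 11985)/t(z) = (27889/4)/19842 + ((9202 + 16034) - 11985)/1 = (27889/4)*(1/19842) + (25236 - 11985)*1 = 27889/79368 + 13251*1 = 27889/79368 + 13251 = 1051733257/79368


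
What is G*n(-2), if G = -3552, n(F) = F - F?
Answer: 0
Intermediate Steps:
n(F) = 0
G*n(-2) = -3552*0 = 0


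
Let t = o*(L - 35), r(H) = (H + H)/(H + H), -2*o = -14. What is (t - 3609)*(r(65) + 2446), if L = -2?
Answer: -9464996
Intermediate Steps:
o = 7 (o = -½*(-14) = 7)
r(H) = 1 (r(H) = (2*H)/((2*H)) = (2*H)*(1/(2*H)) = 1)
t = -259 (t = 7*(-2 - 35) = 7*(-37) = -259)
(t - 3609)*(r(65) + 2446) = (-259 - 3609)*(1 + 2446) = -3868*2447 = -9464996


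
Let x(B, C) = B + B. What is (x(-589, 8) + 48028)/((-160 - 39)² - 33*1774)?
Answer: -46850/18941 ≈ -2.4735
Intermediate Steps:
x(B, C) = 2*B
(x(-589, 8) + 48028)/((-160 - 39)² - 33*1774) = (2*(-589) + 48028)/((-160 - 39)² - 33*1774) = (-1178 + 48028)/((-199)² - 58542) = 46850/(39601 - 58542) = 46850/(-18941) = 46850*(-1/18941) = -46850/18941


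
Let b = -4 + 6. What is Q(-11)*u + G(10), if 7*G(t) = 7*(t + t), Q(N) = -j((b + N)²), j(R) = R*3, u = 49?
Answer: -11887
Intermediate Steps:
b = 2
j(R) = 3*R
Q(N) = -3*(2 + N)²
G(t) = 2*t (G(t) = (7*(t + t))/7 = (7*(2*t))/7 = (14*t)/7 = 2*t)
Q(-11)*u + G(10) = -3*(2 - 11)²*49 + 2*10 = -3*(-9)²*49 + 20 = -3*81*49 + 20 = -243*49 + 20 = -11907 + 20 = -11887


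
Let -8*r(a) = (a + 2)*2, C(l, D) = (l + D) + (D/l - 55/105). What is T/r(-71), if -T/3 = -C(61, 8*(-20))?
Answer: -523400/29463 ≈ -17.765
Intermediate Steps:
C(l, D) = -11/21 + D + l + D/l (C(l, D) = (D + l) + (D/l - 55*1/105) = (D + l) + (D/l - 11/21) = (D + l) + (-11/21 + D/l) = -11/21 + D + l + D/l)
r(a) = -½ - a/4 (r(a) = -(a + 2)*2/8 = -(2 + a)*2/8 = -(4 + 2*a)/8 = -½ - a/4)
T = -130850/427 (T = -(-3)*(-11/21 + 8*(-20) + 61 + (8*(-20))/61) = -(-3)*(-11/21 - 160 + 61 - 160*1/61) = -(-3)*(-11/21 - 160 + 61 - 160/61) = -(-3)*(-130850)/1281 = -3*130850/1281 = -130850/427 ≈ -306.44)
T/r(-71) = -130850/(427*(-½ - ¼*(-71))) = -130850/(427*(-½ + 71/4)) = -130850/(427*69/4) = -130850/427*4/69 = -523400/29463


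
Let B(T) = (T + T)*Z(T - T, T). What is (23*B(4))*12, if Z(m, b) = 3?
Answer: 6624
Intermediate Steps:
B(T) = 6*T (B(T) = (T + T)*3 = (2*T)*3 = 6*T)
(23*B(4))*12 = (23*(6*4))*12 = (23*24)*12 = 552*12 = 6624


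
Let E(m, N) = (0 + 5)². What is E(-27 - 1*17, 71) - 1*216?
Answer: -191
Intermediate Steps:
E(m, N) = 25 (E(m, N) = 5² = 25)
E(-27 - 1*17, 71) - 1*216 = 25 - 1*216 = 25 - 216 = -191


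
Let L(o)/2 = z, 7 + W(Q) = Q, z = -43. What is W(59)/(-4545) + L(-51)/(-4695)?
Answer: 9782/1422585 ≈ 0.0068762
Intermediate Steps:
W(Q) = -7 + Q
L(o) = -86 (L(o) = 2*(-43) = -86)
W(59)/(-4545) + L(-51)/(-4695) = (-7 + 59)/(-4545) - 86/(-4695) = 52*(-1/4545) - 86*(-1/4695) = -52/4545 + 86/4695 = 9782/1422585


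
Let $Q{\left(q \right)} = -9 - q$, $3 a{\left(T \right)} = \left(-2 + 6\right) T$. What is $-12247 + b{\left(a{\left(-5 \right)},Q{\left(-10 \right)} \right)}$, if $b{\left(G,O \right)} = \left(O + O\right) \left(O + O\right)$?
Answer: $-12243$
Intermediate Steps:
$a{\left(T \right)} = \frac{4 T}{3}$ ($a{\left(T \right)} = \frac{\left(-2 + 6\right) T}{3} = \frac{4 T}{3}$)
$b{\left(G,O \right)} = 4 O^{2}$ ($b{\left(G,O \right)} = 2 O 2 O = 4 O^{2}$)
$-12247 + b{\left(a{\left(-5 \right)},Q{\left(-10 \right)} \right)} = -12247 + 4 \left(-9 - -10\right)^{2} = -12247 + 4 \left(-9 + 10\right)^{2} = -12247 + 4 \cdot 1^{2} = -12247 + 4 \cdot 1 = -12247 + 4 = -12243$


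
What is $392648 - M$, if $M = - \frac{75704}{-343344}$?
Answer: $\frac{16851657401}{42918} \approx 3.9265 \cdot 10^{5}$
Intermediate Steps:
$M = \frac{9463}{42918}$ ($M = \left(-75704\right) \left(- \frac{1}{343344}\right) = \frac{9463}{42918} \approx 0.22049$)
$392648 - M = 392648 - \frac{9463}{42918} = \frac{16851657401}{42918}$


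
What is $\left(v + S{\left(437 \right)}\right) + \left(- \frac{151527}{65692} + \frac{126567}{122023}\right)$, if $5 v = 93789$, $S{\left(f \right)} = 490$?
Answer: $\frac{6375162675059}{331236980} \approx 19247.0$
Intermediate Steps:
$v = \frac{93789}{5}$ ($v = \frac{1}{5} \cdot 93789 = \frac{93789}{5} \approx 18758.0$)
$\left(v + S{\left(437 \right)}\right) + \left(- \frac{151527}{65692} + \frac{126567}{122023}\right) = \left(\frac{93789}{5} + 490\right) + \left(- \frac{151527}{65692} + \frac{126567}{122023}\right) = \frac{96239}{5} + \left(\left(-151527\right) \frac{1}{65692} + 126567 \cdot \frac{1}{122023}\right) = \frac{96239}{5} + \left(- \frac{151527}{65692} + \frac{126567}{122023}\right) = \frac{96239}{5} - \frac{84093717}{66247396} = \frac{6375162675059}{331236980}$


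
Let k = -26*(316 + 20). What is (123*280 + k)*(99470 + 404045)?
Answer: 12942349560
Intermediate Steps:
k = -8736 (k = -26*336 = -8736)
(123*280 + k)*(99470 + 404045) = (123*280 - 8736)*(99470 + 404045) = (34440 - 8736)*503515 = 25704*503515 = 12942349560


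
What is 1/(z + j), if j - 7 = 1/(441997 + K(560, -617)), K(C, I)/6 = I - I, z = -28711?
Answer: -441997/12687081887 ≈ -3.4838e-5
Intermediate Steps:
K(C, I) = 0 (K(C, I) = 6*(I - I) = 6*0 = 0)
j = 3093980/441997 (j = 7 + 1/(441997 + 0) = 7 + 1/441997 = 3093980/441997 ≈ 7.0000)
1/(z + j) = 1/(-28711 + 3093980/441997) = 1/(-12687081887/441997) = -441997/12687081887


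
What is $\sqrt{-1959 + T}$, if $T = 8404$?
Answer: $\sqrt{6445} \approx 80.281$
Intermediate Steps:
$\sqrt{-1959 + T} = \sqrt{-1959 + 8404} = \sqrt{6445}$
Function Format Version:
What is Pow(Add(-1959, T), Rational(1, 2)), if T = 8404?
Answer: Pow(6445, Rational(1, 2)) ≈ 80.281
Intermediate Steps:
Pow(Add(-1959, T), Rational(1, 2)) = Pow(Add(-1959, 8404), Rational(1, 2)) = Pow(6445, Rational(1, 2))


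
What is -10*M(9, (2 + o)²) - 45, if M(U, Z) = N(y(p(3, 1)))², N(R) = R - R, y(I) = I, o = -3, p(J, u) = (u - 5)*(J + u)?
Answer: -45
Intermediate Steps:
p(J, u) = (-5 + u)*(J + u)
N(R) = 0
M(U, Z) = 0 (M(U, Z) = 0² = 0)
-10*M(9, (2 + o)²) - 45 = -10*0 - 45 = 0 - 45 = -45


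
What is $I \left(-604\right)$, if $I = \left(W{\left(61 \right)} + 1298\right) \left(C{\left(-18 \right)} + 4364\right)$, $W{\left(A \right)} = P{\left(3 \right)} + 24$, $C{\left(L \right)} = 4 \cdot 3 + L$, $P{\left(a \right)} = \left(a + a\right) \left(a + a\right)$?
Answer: $-3574571056$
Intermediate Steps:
$P{\left(a \right)} = 4 a^{2}$ ($P{\left(a \right)} = 2 a 2 a = 4 a^{2}$)
$C{\left(L \right)} = 12 + L$
$W{\left(A \right)} = 60$ ($W{\left(A \right)} = 4 \cdot 3^{2} + 24 = 4 \cdot 9 + 24 = 36 + 24 = 60$)
$I = 5918164$ ($I = \left(60 + 1298\right) \left(\left(12 - 18\right) + 4364\right) = 1358 \left(-6 + 4364\right) = 1358 \cdot 4358 = 5918164$)
$I \left(-604\right) = 5918164 \left(-604\right) = -3574571056$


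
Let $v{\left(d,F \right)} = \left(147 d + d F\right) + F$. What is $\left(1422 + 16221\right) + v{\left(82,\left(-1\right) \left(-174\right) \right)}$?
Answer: $44139$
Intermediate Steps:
$v{\left(d,F \right)} = F + 147 d + F d$ ($v{\left(d,F \right)} = \left(147 d + F d\right) + F = F + 147 d + F d$)
$\left(1422 + 16221\right) + v{\left(82,\left(-1\right) \left(-174\right) \right)} = \left(1422 + 16221\right) + \left(\left(-1\right) \left(-174\right) + 147 \cdot 82 + \left(-1\right) \left(-174\right) 82\right) = 17643 + \left(174 + 12054 + 174 \cdot 82\right) = 17643 + \left(174 + 12054 + 14268\right) = 17643 + 26496 = 44139$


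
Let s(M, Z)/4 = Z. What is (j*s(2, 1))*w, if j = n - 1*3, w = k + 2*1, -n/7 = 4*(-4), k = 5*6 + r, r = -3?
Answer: 12644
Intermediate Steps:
s(M, Z) = 4*Z
k = 27 (k = 5*6 - 3 = 30 - 3 = 27)
n = 112 (n = -28*(-4) = -7*(-16) = 112)
w = 29 (w = 27 + 2*1 = 27 + 2 = 29)
j = 109 (j = 112 - 1*3 = 112 - 3 = 109)
(j*s(2, 1))*w = (109*(4*1))*29 = (109*4)*29 = 436*29 = 12644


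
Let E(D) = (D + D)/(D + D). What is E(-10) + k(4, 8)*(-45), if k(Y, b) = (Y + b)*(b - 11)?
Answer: 1621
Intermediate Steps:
k(Y, b) = (-11 + b)*(Y + b) (k(Y, b) = (Y + b)*(-11 + b) = (-11 + b)*(Y + b))
E(D) = 1 (E(D) = (2*D)/((2*D)) = (2*D)*(1/(2*D)) = 1)
E(-10) + k(4, 8)*(-45) = 1 + (8² - 11*4 - 11*8 + 4*8)*(-45) = 1 + (64 - 44 - 88 + 32)*(-45) = 1 - 36*(-45) = 1 + 1620 = 1621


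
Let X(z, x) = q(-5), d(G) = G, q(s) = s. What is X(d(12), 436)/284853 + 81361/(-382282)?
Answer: -23177836343/108894174546 ≈ -0.21285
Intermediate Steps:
X(z, x) = -5
X(d(12), 436)/284853 + 81361/(-382282) = -5/284853 + 81361/(-382282) = -5*1/284853 + 81361*(-1/382282) = -5/284853 - 81361/382282 = -23177836343/108894174546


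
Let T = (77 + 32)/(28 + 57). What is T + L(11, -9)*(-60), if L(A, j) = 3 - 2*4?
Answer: 25609/85 ≈ 301.28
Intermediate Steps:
T = 109/85 ≈ 1.2824
L(A, j) = -5 (L(A, j) = 3 - 8 = -5)
T + L(11, -9)*(-60) = 109/85 - 5*(-60) = 109/85 + 300 = 25609/85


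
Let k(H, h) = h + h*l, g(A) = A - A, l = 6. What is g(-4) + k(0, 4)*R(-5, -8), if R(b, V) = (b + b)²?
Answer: 2800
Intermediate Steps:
g(A) = 0
k(H, h) = 7*h (k(H, h) = h + h*6 = h + 6*h = 7*h)
R(b, V) = 4*b² (R(b, V) = (2*b)² = 4*b²)
g(-4) + k(0, 4)*R(-5, -8) = 0 + (7*4)*(4*(-5)²) = 0 + 28*(4*25) = 0 + 28*100 = 0 + 2800 = 2800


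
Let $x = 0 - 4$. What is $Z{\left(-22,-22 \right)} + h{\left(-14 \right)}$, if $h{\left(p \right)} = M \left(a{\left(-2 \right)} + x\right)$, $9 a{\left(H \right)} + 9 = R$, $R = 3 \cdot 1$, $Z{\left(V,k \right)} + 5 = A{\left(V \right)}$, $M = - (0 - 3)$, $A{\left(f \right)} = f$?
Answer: $-41$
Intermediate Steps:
$M = 3$ ($M = \left(-1\right) \left(-3\right) = 3$)
$Z{\left(V,k \right)} = -5 + V$
$R = 3$
$a{\left(H \right)} = - \frac{2}{3}$ ($a{\left(H \right)} = -1 + \frac{1}{9} \cdot 3 = -1 + \frac{1}{3} = - \frac{2}{3}$)
$x = -4$ ($x = 0 - 4 = -4$)
$h{\left(p \right)} = -14$ ($h{\left(p \right)} = 3 \left(- \frac{2}{3} - 4\right) = 3 \left(- \frac{14}{3}\right) = -14$)
$Z{\left(-22,-22 \right)} + h{\left(-14 \right)} = \left(-5 - 22\right) - 14 = -27 - 14 = -41$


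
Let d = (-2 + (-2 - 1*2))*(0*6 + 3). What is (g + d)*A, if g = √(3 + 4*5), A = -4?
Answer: 72 - 4*√23 ≈ 52.817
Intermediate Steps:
g = √23 (g = √(3 + 20) = √23 ≈ 4.7958)
d = -18 (d = (-2 + (-2 - 2))*(0 + 3) = (-2 - 4)*3 = -6*3 = -18)
(g + d)*A = (√23 - 18)*(-4) = (-18 + √23)*(-4) = 72 - 4*√23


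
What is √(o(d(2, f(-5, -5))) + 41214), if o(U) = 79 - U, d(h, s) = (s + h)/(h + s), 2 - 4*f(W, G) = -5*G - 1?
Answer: 6*√1147 ≈ 203.20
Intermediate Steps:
f(W, G) = ¾ + 5*G/4 (f(W, G) = ½ - (-5*G - 1)/4 = ½ - (-1 - 5*G)/4 = ½ + (¼ + 5*G/4) = ¾ + 5*G/4)
d(h, s) = 1 (d(h, s) = (h + s)/(h + s) = 1)
√(o(d(2, f(-5, -5))) + 41214) = √((79 - 1*1) + 41214) = √((79 - 1) + 41214) = √(78 + 41214) = √41292 = 6*√1147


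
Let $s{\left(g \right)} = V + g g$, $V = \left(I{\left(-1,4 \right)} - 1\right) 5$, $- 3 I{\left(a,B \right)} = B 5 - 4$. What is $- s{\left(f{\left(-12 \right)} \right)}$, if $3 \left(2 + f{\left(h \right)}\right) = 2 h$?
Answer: $- \frac{205}{3} \approx -68.333$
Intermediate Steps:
$I{\left(a,B \right)} = \frac{4}{3} - \frac{5 B}{3}$ ($I{\left(a,B \right)} = - \frac{B 5 - 4}{3} = - \frac{5 B - 4}{3} = - \frac{-4 + 5 B}{3} = \frac{4}{3} - \frac{5 B}{3}$)
$f{\left(h \right)} = -2 + \frac{2 h}{3}$
$V = - \frac{95}{3}$ ($V = \left(\left(\frac{4}{3} - \frac{20}{3}\right) - 1\right) 5 = \left(- \frac{16}{3} - 1\right) 5 = \left(- \frac{19}{3}\right) 5 = - \frac{95}{3} \approx -31.667$)
$s{\left(g \right)} = - \frac{95}{3} + g^{2}$ ($s{\left(g \right)} = - \frac{95}{3} + g g = - \frac{95}{3} + g^{2}$)
$- s{\left(f{\left(-12 \right)} \right)} = - (- \frac{95}{3} + \left(-2 + \frac{2}{3} \left(-12\right)\right)^{2}) = - (- \frac{95}{3} + \left(-2 - 8\right)^{2}) = - (- \frac{95}{3} + \left(-10\right)^{2}) = - (- \frac{95}{3} + 100) = \left(-1\right) \frac{205}{3} = - \frac{205}{3}$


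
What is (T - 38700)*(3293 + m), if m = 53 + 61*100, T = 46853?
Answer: 77013238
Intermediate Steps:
m = 6153 (m = 53 + 6100 = 6153)
(T - 38700)*(3293 + m) = (46853 - 38700)*(3293 + 6153) = 8153*9446 = 77013238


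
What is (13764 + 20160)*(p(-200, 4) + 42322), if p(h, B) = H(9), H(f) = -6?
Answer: 1435527984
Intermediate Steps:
p(h, B) = -6
(13764 + 20160)*(p(-200, 4) + 42322) = (13764 + 20160)*(-6 + 42322) = 33924*42316 = 1435527984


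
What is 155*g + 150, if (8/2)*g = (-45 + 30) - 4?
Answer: -2345/4 ≈ -586.25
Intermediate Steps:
g = -19/4 (g = ((-45 + 30) - 4)/4 = (-15 - 4)/4 = (¼)*(-19) = -19/4 ≈ -4.7500)
155*g + 150 = 155*(-19/4) + 150 = -2945/4 + 150 = -2345/4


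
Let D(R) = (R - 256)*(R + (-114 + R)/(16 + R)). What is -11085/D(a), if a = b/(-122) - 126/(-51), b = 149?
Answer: -341163718746300/41454735414253 ≈ -8.2298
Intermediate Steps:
a = 2591/2074 (a = 149/(-122) - 126/(-51) = 149*(-1/122) - 126*(-1/51) = -149/122 + 42/17 = 2591/2074 ≈ 1.2493)
D(R) = (-256 + R)*(R + (-114 + R)/(16 + R))
-11085/D(a) = -11085*(16 + 2591/2074)/(29184 + (2591/2074)**3 - 4466*2591/2074 - 239*(2591/2074)**2) = -11085*35775/(2074*(29184 + 17394111071/8921261224 - 5785703/1037 - 239*6713281/4301476)) = -11085*35775/(2074*(29184 + 17394111071/8921261224 - 5785703/1037 - 1604474159/4301476)) = -11085/((2074/35775)*(207273677071265/8921261224)) = -11085/41454735414253/30777060780 = -11085*30777060780/41454735414253 = -341163718746300/41454735414253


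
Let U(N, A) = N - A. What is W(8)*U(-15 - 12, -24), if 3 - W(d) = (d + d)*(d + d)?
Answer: 759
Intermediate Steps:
W(d) = 3 - 4*d**2 (W(d) = 3 - (d + d)*(d + d) = 3 - 2*d*2*d = 3 - 4*d**2)
W(8)*U(-15 - 12, -24) = (3 - 4*8**2)*((-15 - 12) - 1*(-24)) = (3 - 4*64)*(-27 + 24) = (3 - 256)*(-3) = -253*(-3) = 759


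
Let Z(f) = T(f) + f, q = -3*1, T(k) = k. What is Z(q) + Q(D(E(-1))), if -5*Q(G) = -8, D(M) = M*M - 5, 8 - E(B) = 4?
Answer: -22/5 ≈ -4.4000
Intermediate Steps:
E(B) = 4 (E(B) = 8 - 1*4 = 8 - 4 = 4)
D(M) = -5 + M² (D(M) = M² - 5 = -5 + M²)
Q(G) = 8/5 (Q(G) = -⅕*(-8) = 8/5)
q = -3
Z(f) = 2*f (Z(f) = f + f = 2*f)
Z(q) + Q(D(E(-1))) = 2*(-3) + 8/5 = -6 + 8/5 = -22/5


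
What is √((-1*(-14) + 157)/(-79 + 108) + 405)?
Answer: 6*√9599/29 ≈ 20.271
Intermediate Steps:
√((-1*(-14) + 157)/(-79 + 108) + 405) = √((14 + 157)/29 + 405) = √(171*(1/29) + 405) = √(171/29 + 405) = √(11916/29) = 6*√9599/29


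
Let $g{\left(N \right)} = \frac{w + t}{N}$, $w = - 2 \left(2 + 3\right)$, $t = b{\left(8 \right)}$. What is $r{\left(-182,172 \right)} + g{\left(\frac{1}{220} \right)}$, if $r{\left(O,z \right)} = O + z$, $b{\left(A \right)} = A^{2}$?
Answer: $11870$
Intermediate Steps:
$t = 64$ ($t = 8^{2} = 64$)
$w = -10$ ($w = \left(-2\right) 5 = -10$)
$g{\left(N \right)} = \frac{54}{N}$ ($g{\left(N \right)} = \frac{-10 + 64}{N} = \frac{54}{N}$)
$r{\left(-182,172 \right)} + g{\left(\frac{1}{220} \right)} = \left(-182 + 172\right) + \frac{54}{\frac{1}{220}} = -10 + 54 \frac{1}{\frac{1}{220}} = -10 + 54 \cdot 220 = -10 + 11880 = 11870$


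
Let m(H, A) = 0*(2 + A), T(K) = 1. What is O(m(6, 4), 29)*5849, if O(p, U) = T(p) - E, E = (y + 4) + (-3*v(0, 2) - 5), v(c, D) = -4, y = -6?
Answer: -23396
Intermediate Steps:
E = 5 (E = (-6 + 4) + (-3*(-4) - 5) = -2 + (12 - 5) = -2 + 7 = 5)
m(H, A) = 0
O(p, U) = -4 (O(p, U) = 1 - 1*5 = 1 - 5 = -4)
O(m(6, 4), 29)*5849 = -4*5849 = -23396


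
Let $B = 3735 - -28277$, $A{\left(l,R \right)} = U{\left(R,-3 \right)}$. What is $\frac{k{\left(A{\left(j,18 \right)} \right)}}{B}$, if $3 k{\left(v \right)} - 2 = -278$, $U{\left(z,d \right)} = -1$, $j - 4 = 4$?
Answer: $- \frac{23}{8003} \approx -0.0028739$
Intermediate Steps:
$j = 8$ ($j = 4 + 4 = 8$)
$A{\left(l,R \right)} = -1$
$k{\left(v \right)} = -92$ ($k{\left(v \right)} = \frac{2}{3} + \frac{1}{3} \left(-278\right) = \frac{2}{3} - \frac{278}{3} = -92$)
$B = 32012$ ($B = 3735 + 28277 = 32012$)
$\frac{k{\left(A{\left(j,18 \right)} \right)}}{B} = - \frac{92}{32012} = \left(-92\right) \frac{1}{32012} = - \frac{23}{8003}$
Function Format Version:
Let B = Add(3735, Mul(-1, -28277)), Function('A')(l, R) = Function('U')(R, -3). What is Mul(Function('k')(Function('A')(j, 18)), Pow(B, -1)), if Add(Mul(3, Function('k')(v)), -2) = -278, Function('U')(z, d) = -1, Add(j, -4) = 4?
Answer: Rational(-23, 8003) ≈ -0.0028739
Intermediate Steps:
j = 8 (j = Add(4, 4) = 8)
Function('A')(l, R) = -1
Function('k')(v) = -92 (Function('k')(v) = Add(Rational(2, 3), Mul(Rational(1, 3), -278)) = Add(Rational(2, 3), Rational(-278, 3)) = -92)
B = 32012 (B = Add(3735, 28277) = 32012)
Mul(Function('k')(Function('A')(j, 18)), Pow(B, -1)) = Mul(-92, Pow(32012, -1)) = Mul(-92, Rational(1, 32012)) = Rational(-23, 8003)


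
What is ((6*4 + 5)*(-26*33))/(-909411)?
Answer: 286/10453 ≈ 0.027361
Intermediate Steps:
((6*4 + 5)*(-26*33))/(-909411) = ((24 + 5)*(-858))*(-1/909411) = (29*(-858))*(-1/909411) = -24882*(-1/909411) = 286/10453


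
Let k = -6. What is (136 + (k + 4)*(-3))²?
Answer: 20164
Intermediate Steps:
(136 + (k + 4)*(-3))² = (136 + (-6 + 4)*(-3))² = (136 - 2*(-3))² = (136 + 6)² = 142² = 20164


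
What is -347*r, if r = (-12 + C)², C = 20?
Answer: -22208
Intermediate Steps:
r = 64 (r = (-12 + 20)² = 8² = 64)
-347*r = -347*64 = -22208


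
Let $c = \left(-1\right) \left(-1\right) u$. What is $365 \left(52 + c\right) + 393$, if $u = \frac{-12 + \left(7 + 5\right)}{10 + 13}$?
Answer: $19373$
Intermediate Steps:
$u = 0$ ($u = \frac{-12 + 12}{23} = 0 \cdot \frac{1}{23} = 0$)
$c = 0$ ($c = \left(-1\right) \left(-1\right) 0 = 1 \cdot 0 = 0$)
$365 \left(52 + c\right) + 393 = 365 \left(52 + 0\right) + 393 = 365 \cdot 52 + 393 = 18980 + 393 = 19373$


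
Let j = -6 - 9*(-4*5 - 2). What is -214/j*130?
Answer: -6955/48 ≈ -144.90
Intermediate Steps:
j = 192 (j = -6 - 9*(-20 - 2) = -6 - 9*(-22) = -6 + 198 = 192)
-214/j*130 = -214/192*130 = -214*1/192*130 = -107/96*130 = -6955/48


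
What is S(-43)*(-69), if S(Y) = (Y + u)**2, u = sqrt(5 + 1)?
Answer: -127995 + 5934*sqrt(6) ≈ -1.1346e+5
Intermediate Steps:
u = sqrt(6) ≈ 2.4495
S(Y) = (Y + sqrt(6))**2
S(-43)*(-69) = (-43 + sqrt(6))**2*(-69) = -69*(-43 + sqrt(6))**2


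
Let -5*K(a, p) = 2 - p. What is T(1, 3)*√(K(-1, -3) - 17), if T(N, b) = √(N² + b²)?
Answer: 6*I*√5 ≈ 13.416*I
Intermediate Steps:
K(a, p) = -⅖ + p/5 (K(a, p) = -(2 - p)/5 = -⅖ + p/5)
T(1, 3)*√(K(-1, -3) - 17) = √(1² + 3²)*√((-⅖ + (⅕)*(-3)) - 17) = √(1 + 9)*√((-⅖ - ⅗) - 17) = √10*√(-1 - 17) = √10*√(-18) = √10*(3*I*√2) = 6*I*√5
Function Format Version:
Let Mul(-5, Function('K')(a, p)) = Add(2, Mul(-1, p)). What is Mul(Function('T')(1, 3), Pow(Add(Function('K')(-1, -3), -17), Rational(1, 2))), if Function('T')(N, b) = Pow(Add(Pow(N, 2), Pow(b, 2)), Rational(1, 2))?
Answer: Mul(6, I, Pow(5, Rational(1, 2))) ≈ Mul(13.416, I)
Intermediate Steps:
Function('K')(a, p) = Add(Rational(-2, 5), Mul(Rational(1, 5), p)) (Function('K')(a, p) = Mul(Rational(-1, 5), Add(2, Mul(-1, p))) = Add(Rational(-2, 5), Mul(Rational(1, 5), p)))
Mul(Function('T')(1, 3), Pow(Add(Function('K')(-1, -3), -17), Rational(1, 2))) = Mul(Pow(Add(Pow(1, 2), Pow(3, 2)), Rational(1, 2)), Pow(Add(Add(Rational(-2, 5), Mul(Rational(1, 5), -3)), -17), Rational(1, 2))) = Mul(Pow(Add(1, 9), Rational(1, 2)), Pow(Add(Add(Rational(-2, 5), Rational(-3, 5)), -17), Rational(1, 2))) = Mul(Pow(10, Rational(1, 2)), Pow(Add(-1, -17), Rational(1, 2))) = Mul(Pow(10, Rational(1, 2)), Pow(-18, Rational(1, 2))) = Mul(Pow(10, Rational(1, 2)), Mul(3, I, Pow(2, Rational(1, 2)))) = Mul(6, I, Pow(5, Rational(1, 2)))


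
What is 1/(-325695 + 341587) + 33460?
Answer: 531746321/15892 ≈ 33460.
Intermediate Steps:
1/(-325695 + 341587) + 33460 = 1/15892 + 33460 = 531746321/15892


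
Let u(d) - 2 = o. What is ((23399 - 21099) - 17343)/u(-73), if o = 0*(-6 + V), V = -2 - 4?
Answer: -15043/2 ≈ -7521.5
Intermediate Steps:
V = -6
o = 0 (o = 0*(-6 - 6) = 0*(-12) = 0)
u(d) = 2 (u(d) = 2 + 0 = 2)
((23399 - 21099) - 17343)/u(-73) = ((23399 - 21099) - 17343)/2 = (2300 - 17343)*(½) = -15043*½ = -15043/2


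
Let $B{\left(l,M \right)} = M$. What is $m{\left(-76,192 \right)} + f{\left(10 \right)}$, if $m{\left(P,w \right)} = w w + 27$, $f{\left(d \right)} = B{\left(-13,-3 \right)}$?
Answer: $36888$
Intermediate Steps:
$f{\left(d \right)} = -3$
$m{\left(P,w \right)} = 27 + w^{2}$ ($m{\left(P,w \right)} = w^{2} + 27 = 27 + w^{2}$)
$m{\left(-76,192 \right)} + f{\left(10 \right)} = \left(27 + 192^{2}\right) - 3 = \left(27 + 36864\right) - 3 = 36891 - 3 = 36888$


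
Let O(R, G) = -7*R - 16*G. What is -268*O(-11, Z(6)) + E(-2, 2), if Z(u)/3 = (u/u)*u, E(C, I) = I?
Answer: 56550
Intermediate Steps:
Z(u) = 3*u (Z(u) = 3*((u/u)*u) = 3*(1*u) = 3*u)
O(R, G) = -16*G - 7*R
-268*O(-11, Z(6)) + E(-2, 2) = -268*(-48*6 - 7*(-11)) + 2 = -268*(-16*18 + 77) + 2 = -268*(-288 + 77) + 2 = -268*(-211) + 2 = 56548 + 2 = 56550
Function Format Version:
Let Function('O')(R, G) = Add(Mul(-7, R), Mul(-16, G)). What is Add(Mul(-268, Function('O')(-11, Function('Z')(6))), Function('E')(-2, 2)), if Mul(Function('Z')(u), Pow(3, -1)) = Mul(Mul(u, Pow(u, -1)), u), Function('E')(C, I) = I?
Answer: 56550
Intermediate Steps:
Function('Z')(u) = Mul(3, u) (Function('Z')(u) = Mul(3, Mul(Mul(u, Pow(u, -1)), u)) = Mul(3, Mul(1, u)) = Mul(3, u))
Function('O')(R, G) = Add(Mul(-16, G), Mul(-7, R))
Add(Mul(-268, Function('O')(-11, Function('Z')(6))), Function('E')(-2, 2)) = Add(Mul(-268, Add(Mul(-16, Mul(3, 6)), Mul(-7, -11))), 2) = Add(Mul(-268, Add(Mul(-16, 18), 77)), 2) = Add(Mul(-268, Add(-288, 77)), 2) = Add(Mul(-268, -211), 2) = Add(56548, 2) = 56550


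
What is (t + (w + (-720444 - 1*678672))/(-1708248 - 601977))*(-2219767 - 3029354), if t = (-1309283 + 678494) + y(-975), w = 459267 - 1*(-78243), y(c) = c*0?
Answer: 2549784419607065733/770075 ≈ 3.3111e+12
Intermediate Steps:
y(c) = 0
w = 537510 (w = 459267 + 78243 = 537510)
t = -630789 (t = (-1309283 + 678494) + 0 = -630789 + 0 = -630789)
(t + (w + (-720444 - 1*678672))/(-1708248 - 601977))*(-2219767 - 3029354) = (-630789 + (537510 + (-720444 - 1*678672))/(-1708248 - 601977))*(-2219767 - 3029354) = (-630789 + (537510 + (-720444 - 678672))/(-2310225))*(-5249121) = (-630789 + (537510 - 1399116)*(-1/2310225))*(-5249121) = (-630789 - 861606*(-1/2310225))*(-5249121) = (-630789 + 287202/770075)*(-5249121) = -485754551973/770075*(-5249121) = 2549784419607065733/770075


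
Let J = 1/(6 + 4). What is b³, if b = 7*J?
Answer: 343/1000 ≈ 0.34300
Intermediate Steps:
J = ⅒ (J = 1/10 = ⅒ ≈ 0.10000)
b = 7/10 (b = 7*(⅒) = 7/10 ≈ 0.70000)
b³ = (7/10)³ = 343/1000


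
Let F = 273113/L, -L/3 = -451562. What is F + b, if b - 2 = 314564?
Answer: 426138429389/1354686 ≈ 3.1457e+5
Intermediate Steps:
L = 1354686 (L = -3*(-451562) = 1354686)
b = 314566 (b = 2 + 314564 = 314566)
F = 273113/1354686 ≈ 0.20161
F + b = 273113/1354686 + 314566 = 426138429389/1354686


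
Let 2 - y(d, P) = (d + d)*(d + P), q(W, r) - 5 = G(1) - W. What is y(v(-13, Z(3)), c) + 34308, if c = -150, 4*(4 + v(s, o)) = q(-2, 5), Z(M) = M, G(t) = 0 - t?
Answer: 67095/2 ≈ 33548.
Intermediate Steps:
G(t) = -t
q(W, r) = 4 - W (q(W, r) = 5 + (-1*1 - W) = 5 + (-1 - W) = 4 - W)
v(s, o) = -5/2 (v(s, o) = -4 + (4 - 1*(-2))/4 = -4 + (4 + 2)/4 = -4 + (1/4)*6 = -4 + 3/2 = -5/2)
y(d, P) = 2 - 2*d*(P + d) (y(d, P) = 2 - (d + d)*(d + P) = 2 - 2*d*(P + d))
y(v(-13, Z(3)), c) + 34308 = (2 - 2*(-5/2)**2 - 2*(-150)*(-5/2)) + 34308 = (2 - 2*25/4 - 750) + 34308 = (2 - 25/2 - 750) + 34308 = -1521/2 + 34308 = 67095/2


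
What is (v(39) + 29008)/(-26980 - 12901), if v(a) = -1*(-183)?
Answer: -29191/39881 ≈ -0.73195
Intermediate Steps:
v(a) = 183
(v(39) + 29008)/(-26980 - 12901) = (183 + 29008)/(-26980 - 12901) = 29191/(-39881) = 29191*(-1/39881) = -29191/39881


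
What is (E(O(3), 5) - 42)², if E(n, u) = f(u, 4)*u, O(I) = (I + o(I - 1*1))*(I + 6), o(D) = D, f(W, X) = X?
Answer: 484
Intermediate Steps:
O(I) = (-1 + 2*I)*(6 + I) (O(I) = (I + (I - 1*1))*(I + 6) = (I + (I - 1))*(6 + I) = (I + (-1 + I))*(6 + I) = (-1 + 2*I)*(6 + I))
E(n, u) = 4*u
(E(O(3), 5) - 42)² = (4*5 - 42)² = (20 - 42)² = (-22)² = 484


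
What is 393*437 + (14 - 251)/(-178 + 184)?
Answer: 343403/2 ≈ 1.7170e+5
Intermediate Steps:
393*437 + (14 - 251)/(-178 + 184) = 171741 - 237/6 = 171741 - 237*⅙ = 171741 - 79/2 = 343403/2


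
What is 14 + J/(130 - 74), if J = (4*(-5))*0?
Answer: 14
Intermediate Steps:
J = 0 (J = -20*0 = 0)
14 + J/(130 - 74) = 14 + 0/(130 - 74) = 14 + 0/56 = 14 + (1/56)*0 = 14 + 0 = 14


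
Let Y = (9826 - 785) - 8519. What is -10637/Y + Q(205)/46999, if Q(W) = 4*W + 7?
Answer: -499496669/24533478 ≈ -20.360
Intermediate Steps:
Y = 522 (Y = 9041 - 8519 = 522)
Q(W) = 7 + 4*W
-10637/Y + Q(205)/46999 = -10637/522 + (7 + 4*205)/46999 = -10637*1/522 + (7 + 820)*(1/46999) = -10637/522 + 827*(1/46999) = -10637/522 + 827/46999 = -499496669/24533478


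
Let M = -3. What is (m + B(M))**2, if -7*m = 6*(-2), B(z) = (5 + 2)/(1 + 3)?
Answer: 9409/784 ≈ 12.001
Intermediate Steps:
B(z) = 7/4
m = 12/7 (m = -6*(-2)/7 = -1/7*(-12) = 12/7 ≈ 1.7143)
(m + B(M))**2 = (12/7 + 7/4)**2 = (97/28)**2 = 9409/784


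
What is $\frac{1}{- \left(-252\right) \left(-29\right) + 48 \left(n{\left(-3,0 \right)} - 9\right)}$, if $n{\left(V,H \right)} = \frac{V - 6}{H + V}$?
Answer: $- \frac{1}{7596} \approx -0.00013165$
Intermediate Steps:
$n{\left(V,H \right)} = \frac{-6 + V}{H + V}$
$\frac{1}{- \left(-252\right) \left(-29\right) + 48 \left(n{\left(-3,0 \right)} - 9\right)} = \frac{1}{- \left(-252\right) \left(-29\right) + 48 \left(\frac{-6 - 3}{0 - 3} - 9\right)} = \frac{1}{\left(-1\right) 7308 + 48 \left(\frac{1}{-3} \left(-9\right) - 9\right)} = \frac{1}{-7308 + 48 \left(\left(- \frac{1}{3}\right) \left(-9\right) - 9\right)} = \frac{1}{-7308 + 48 \left(3 - 9\right)} = \frac{1}{-7308 + 48 \left(-6\right)} = \frac{1}{-7308 - 288} = \frac{1}{-7596} = - \frac{1}{7596}$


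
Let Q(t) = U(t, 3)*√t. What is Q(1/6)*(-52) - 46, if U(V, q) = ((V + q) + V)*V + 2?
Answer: -46 - 598*√6/27 ≈ -100.25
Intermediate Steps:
U(V, q) = 2 + V*(q + 2*V) (U(V, q) = (q + 2*V)*V + 2 = V*(q + 2*V) + 2 = 2 + V*(q + 2*V))
Q(t) = √t*(2 + 2*t² + 3*t) (Q(t) = (2 + 2*t² + t*3)*√t = (2 + 2*t² + 3*t)*√t = √t*(2 + 2*t² + 3*t))
Q(1/6)*(-52) - 46 = (√(1/6)*(2 + 2*(1/6)² + 3/6))*(-52) - 46 = (√(⅙)*(2 + 2*(⅙)² + 3*(⅙)))*(-52) - 46 = ((√6/6)*(2 + 2*(1/36) + ½))*(-52) - 46 = ((√6/6)*(2 + 1/18 + ½))*(-52) - 46 = ((√6/6)*(23/9))*(-52) - 46 = (23*√6/54)*(-52) - 46 = -598*√6/27 - 46 = -46 - 598*√6/27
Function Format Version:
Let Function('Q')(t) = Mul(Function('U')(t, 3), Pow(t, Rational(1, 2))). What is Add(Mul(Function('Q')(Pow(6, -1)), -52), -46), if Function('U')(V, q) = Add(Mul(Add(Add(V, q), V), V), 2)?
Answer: Add(-46, Mul(Rational(-598, 27), Pow(6, Rational(1, 2)))) ≈ -100.25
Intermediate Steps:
Function('U')(V, q) = Add(2, Mul(V, Add(q, Mul(2, V)))) (Function('U')(V, q) = Add(Mul(Add(q, Mul(2, V)), V), 2) = Add(Mul(V, Add(q, Mul(2, V))), 2) = Add(2, Mul(V, Add(q, Mul(2, V)))))
Function('Q')(t) = Mul(Pow(t, Rational(1, 2)), Add(2, Mul(2, Pow(t, 2)), Mul(3, t))) (Function('Q')(t) = Mul(Add(2, Mul(2, Pow(t, 2)), Mul(t, 3)), Pow(t, Rational(1, 2))) = Mul(Add(2, Mul(2, Pow(t, 2)), Mul(3, t)), Pow(t, Rational(1, 2))) = Mul(Pow(t, Rational(1, 2)), Add(2, Mul(2, Pow(t, 2)), Mul(3, t))))
Add(Mul(Function('Q')(Pow(6, -1)), -52), -46) = Add(Mul(Mul(Pow(Pow(6, -1), Rational(1, 2)), Add(2, Mul(2, Pow(Pow(6, -1), 2)), Mul(3, Pow(6, -1)))), -52), -46) = Add(Mul(Mul(Pow(Rational(1, 6), Rational(1, 2)), Add(2, Mul(2, Pow(Rational(1, 6), 2)), Mul(3, Rational(1, 6)))), -52), -46) = Add(Mul(Mul(Mul(Rational(1, 6), Pow(6, Rational(1, 2))), Add(2, Mul(2, Rational(1, 36)), Rational(1, 2))), -52), -46) = Add(Mul(Mul(Mul(Rational(1, 6), Pow(6, Rational(1, 2))), Add(2, Rational(1, 18), Rational(1, 2))), -52), -46) = Add(Mul(Mul(Mul(Rational(1, 6), Pow(6, Rational(1, 2))), Rational(23, 9)), -52), -46) = Add(Mul(Mul(Rational(23, 54), Pow(6, Rational(1, 2))), -52), -46) = Add(Mul(Rational(-598, 27), Pow(6, Rational(1, 2))), -46) = Add(-46, Mul(Rational(-598, 27), Pow(6, Rational(1, 2))))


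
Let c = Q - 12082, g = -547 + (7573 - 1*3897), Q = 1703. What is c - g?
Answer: -13508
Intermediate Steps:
g = 3129 (g = -547 + (7573 - 3897) = -547 + 3676 = 3129)
c = -10379 (c = 1703 - 12082 = -10379)
c - g = -10379 - 1*3129 = -10379 - 3129 = -13508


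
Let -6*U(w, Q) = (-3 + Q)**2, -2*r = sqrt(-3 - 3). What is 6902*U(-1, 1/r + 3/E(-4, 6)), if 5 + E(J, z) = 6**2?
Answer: -77226478/8649 + 69020*I*sqrt(6)/31 ≈ -8929.0 + 5453.7*I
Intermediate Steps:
E(J, z) = 31 (E(J, z) = -5 + 6**2 = -5 + 36 = 31)
r = -I*sqrt(6)/2 (r = -sqrt(-3 - 3)/2 = -I*sqrt(6)/2 ≈ -1.2247*I)
U(w, Q) = -(-3 + Q)**2/6
6902*U(-1, 1/r + 3/E(-4, 6)) = 6902*(-(-3 + (1/(-I*sqrt(6)/2) + 3/31))**2/6) = 6902*(-(-3 + (1*(I*sqrt(6)/3) + 3*(1/31)))**2/6) = 6902*(-(-3 + (I*sqrt(6)/3 + 3/31))**2/6) = 6902*(-(-3 + (3/31 + I*sqrt(6)/3))**2/6) = 6902*(-(-90/31 + I*sqrt(6)/3)**2/6) = -3451*(-90/31 + I*sqrt(6)/3)**2/3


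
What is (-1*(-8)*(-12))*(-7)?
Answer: 672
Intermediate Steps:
(-1*(-8)*(-12))*(-7) = (8*(-12))*(-7) = -96*(-7) = 672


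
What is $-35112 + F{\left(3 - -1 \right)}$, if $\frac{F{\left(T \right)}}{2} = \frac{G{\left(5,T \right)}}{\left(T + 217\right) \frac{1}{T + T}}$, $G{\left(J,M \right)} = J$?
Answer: $- \frac{7759672}{221} \approx -35112.0$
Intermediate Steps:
$F{\left(T \right)} = \frac{20 T}{217 + T}$ ($F{\left(T \right)} = 2 \frac{5}{\left(T + 217\right) \frac{1}{T + T}} = 2 \frac{5}{\left(217 + T\right) \frac{1}{2 T}} = 2 \frac{5}{\frac{1}{2} \frac{1}{T} \left(217 + T\right)} = 2 \cdot 5 \frac{2 T}{217 + T} = 2 \frac{10 T}{217 + T} = \frac{20 T}{217 + T}$)
$-35112 + F{\left(3 - -1 \right)} = -35112 + \frac{20 \left(3 - -1\right)}{217 + \left(3 - -1\right)} = -35112 + \frac{20 \left(3 + 1\right)}{217 + \left(3 + 1\right)} = -35112 + 20 \cdot 4 \frac{1}{217 + 4} = -35112 + 20 \cdot 4 \cdot \frac{1}{221} = -35112 + \frac{80}{221} = - \frac{7759672}{221}$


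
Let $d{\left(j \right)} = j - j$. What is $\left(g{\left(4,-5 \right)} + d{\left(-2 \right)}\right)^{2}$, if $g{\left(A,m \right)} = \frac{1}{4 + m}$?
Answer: $1$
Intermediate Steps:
$d{\left(j \right)} = 0$
$\left(g{\left(4,-5 \right)} + d{\left(-2 \right)}\right)^{2} = \left(\frac{1}{4 - 5} + 0\right)^{2} = \left(\frac{1}{-1} + 0\right)^{2} = \left(-1 + 0\right)^{2} = \left(-1\right)^{2} = 1$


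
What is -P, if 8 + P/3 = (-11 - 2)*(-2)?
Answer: -54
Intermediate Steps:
P = 54 (P = -24 + 3*((-11 - 2)*(-2)) = -24 + 3*(-13*(-2)) = -24 + 3*26 = -24 + 78 = 54)
-P = -1*54 = -54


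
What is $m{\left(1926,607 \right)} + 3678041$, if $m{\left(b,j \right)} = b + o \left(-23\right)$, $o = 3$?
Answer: $3679898$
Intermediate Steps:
$m{\left(b,j \right)} = -69 + b$ ($m{\left(b,j \right)} = b + 3 \left(-23\right) = b - 69 = -69 + b$)
$m{\left(1926,607 \right)} + 3678041 = \left(-69 + 1926\right) + 3678041 = 1857 + 3678041 = 3679898$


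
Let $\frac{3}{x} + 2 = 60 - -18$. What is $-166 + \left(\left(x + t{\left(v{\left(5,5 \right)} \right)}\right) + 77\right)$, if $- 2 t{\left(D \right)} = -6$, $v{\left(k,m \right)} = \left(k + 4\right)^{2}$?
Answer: $- \frac{6533}{76} \approx -85.961$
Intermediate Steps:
$v{\left(k,m \right)} = \left(4 + k\right)^{2}$
$t{\left(D \right)} = 3$ ($t{\left(D \right)} = \left(- \frac{1}{2}\right) \left(-6\right) = 3$)
$x = \frac{3}{76}$ ($x = \frac{3}{-2 + \left(60 - -18\right)} = \frac{3}{-2 + \left(60 + 18\right)} = \frac{3}{-2 + 78} = \frac{3}{76} \approx 0.039474$)
$-166 + \left(\left(x + t{\left(v{\left(5,5 \right)} \right)}\right) + 77\right) = -166 + \left(\left(\frac{3}{76} + 3\right) + 77\right) = -166 + \left(\frac{231}{76} + 77\right) = -166 + \frac{6083}{76} = - \frac{6533}{76}$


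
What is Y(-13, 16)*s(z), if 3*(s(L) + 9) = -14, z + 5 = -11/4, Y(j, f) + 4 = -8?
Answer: 164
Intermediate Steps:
Y(j, f) = -12 (Y(j, f) = -4 - 8 = -12)
z = -31/4 (z = -5 - 11/4 = -31/4 ≈ -7.7500)
s(L) = -41/3 (s(L) = -9 + (1/3)*(-14) = -9 - 14/3 = -41/3)
Y(-13, 16)*s(z) = -12*(-41/3) = 164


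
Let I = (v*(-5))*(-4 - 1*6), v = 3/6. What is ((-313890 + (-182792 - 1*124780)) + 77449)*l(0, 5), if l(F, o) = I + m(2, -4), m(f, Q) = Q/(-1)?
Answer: -15776377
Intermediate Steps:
v = 1/2 (v = 3*(1/6) = 1/2 ≈ 0.50000)
m(f, Q) = -Q (m(f, Q) = Q*(-1) = -Q)
I = 25 (I = ((1/2)*(-5))*(-4 - 1*6) = -5*(-4 - 6)/2 = -5/2*(-10) = 25)
l(F, o) = 29 (l(F, o) = 25 - 1*(-4) = 25 + 4 = 29)
((-313890 + (-182792 - 1*124780)) + 77449)*l(0, 5) = ((-313890 + (-182792 - 1*124780)) + 77449)*29 = ((-313890 + (-182792 - 124780)) + 77449)*29 = ((-313890 - 307572) + 77449)*29 = (-621462 + 77449)*29 = -544013*29 = -15776377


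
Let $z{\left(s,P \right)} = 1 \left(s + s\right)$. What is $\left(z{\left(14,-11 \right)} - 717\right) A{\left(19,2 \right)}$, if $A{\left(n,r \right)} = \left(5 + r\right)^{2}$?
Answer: $-33761$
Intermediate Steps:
$z{\left(s,P \right)} = 2 s$ ($z{\left(s,P \right)} = 1 \cdot 2 s = 2 s$)
$\left(z{\left(14,-11 \right)} - 717\right) A{\left(19,2 \right)} = \left(2 \cdot 14 - 717\right) \left(5 + 2\right)^{2} = \left(28 - 717\right) 7^{2} = \left(-689\right) 49 = -33761$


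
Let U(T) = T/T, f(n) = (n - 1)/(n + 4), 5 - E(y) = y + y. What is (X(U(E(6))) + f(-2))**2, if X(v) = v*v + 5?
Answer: 81/4 ≈ 20.250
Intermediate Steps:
E(y) = 5 - 2*y (E(y) = 5 - (y + y) = 5 - 2*y)
f(n) = (-1 + n)/(4 + n)
U(T) = 1
X(v) = 5 + v**2 (X(v) = v**2 + 5 = 5 + v**2)
(X(U(E(6))) + f(-2))**2 = ((5 + 1**2) + (-1 - 2)/(4 - 2))**2 = ((5 + 1) - 3/2)**2 = (6 + (1/2)*(-3))**2 = (6 - 3/2)**2 = (9/2)**2 = 81/4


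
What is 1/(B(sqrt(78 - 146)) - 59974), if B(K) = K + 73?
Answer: -59901/3588129869 - 2*I*sqrt(17)/3588129869 ≈ -1.6694e-5 - 2.2982e-9*I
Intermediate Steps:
B(K) = 73 + K
1/(B(sqrt(78 - 146)) - 59974) = 1/((73 + sqrt(78 - 146)) - 59974) = 1/((73 + sqrt(-68)) - 59974) = 1/((73 + 2*I*sqrt(17)) - 59974) = 1/(-59901 + 2*I*sqrt(17))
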